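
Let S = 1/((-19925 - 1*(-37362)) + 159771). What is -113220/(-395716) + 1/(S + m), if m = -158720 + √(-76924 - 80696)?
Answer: 22391658952740676969683017/78262964457034168170073969 - 62805350528*I*√39405/791102350746840341761 ≈ 0.28611 - 1.5759e-8*I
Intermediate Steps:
S = 1/177208 (S = 1/((-19925 + 37362) + 159771) = 1/(17437 + 159771) = 1/177208 ≈ 5.6431e-6)
m = -158720 + 2*I*√39405 (m = -158720 + √(-157620) = -158720 + 2*I*√39405 ≈ -1.5872e+5 + 397.01*I)
-113220/(-395716) + 1/(S + m) = -113220/(-395716) + 1/(1/177208 + (-158720 + 2*I*√39405)) = -113220*(-1/395716) + 1/(-28126453759/177208 + 2*I*√39405) = 28305/98929 + 1/(-28126453759/177208 + 2*I*√39405)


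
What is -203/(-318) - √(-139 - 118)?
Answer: 203/318 - I*√257 ≈ 0.63836 - 16.031*I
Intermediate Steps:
-203/(-318) - √(-139 - 118) = -203*(-1/318) - √(-257) = 203/318 - I*√257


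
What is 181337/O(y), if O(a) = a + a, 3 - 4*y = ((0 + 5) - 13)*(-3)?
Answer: -362674/21 ≈ -17270.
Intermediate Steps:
y = -21/4 (y = ¾ - ((0 + 5) - 13)*(-3)/4 = ¾ - (5 - 13)*(-3)/4 = ¾ - (-2)*(-3) = ¾ - ¼*24 = ¾ - 6 = -21/4 ≈ -5.2500)
O(a) = 2*a
181337/O(y) = 181337/((2*(-21/4))) = 181337/(-21/2) = 181337*(-2/21) = -362674/21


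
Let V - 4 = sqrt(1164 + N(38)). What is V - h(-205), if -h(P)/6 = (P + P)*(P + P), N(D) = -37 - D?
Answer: 1008637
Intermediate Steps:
h(P) = -24*P**2 (h(P) = -6*(P + P)*(P + P) = -6*2*P*2*P = -24*P**2)
V = 37 (V = 4 + sqrt(1164 + (-37 - 1*38)) = 4 + sqrt(1164 + (-37 - 38)) = 4 + sqrt(1164 - 75) = 4 + sqrt(1089) = 4 + 33 = 37)
V - h(-205) = 37 - (-24)*(-205)**2 = 37 - (-24)*42025 = 37 - 1*(-1008600) = 37 + 1008600 = 1008637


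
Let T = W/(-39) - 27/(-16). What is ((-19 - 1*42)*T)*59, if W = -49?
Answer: -6611363/624 ≈ -10595.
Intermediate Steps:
T = 1837/624 (T = -49/(-39) - 27/(-16) = -49*(-1/39) - 27*(-1/16) = 49/39 + 27/16 = 1837/624 ≈ 2.9439)
((-19 - 1*42)*T)*59 = ((-19 - 1*42)*(1837/624))*59 = ((-19 - 42)*(1837/624))*59 = -61*1837/624*59 = -112057/624*59 = -6611363/624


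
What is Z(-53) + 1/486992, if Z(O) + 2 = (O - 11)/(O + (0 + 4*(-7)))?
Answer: -47725135/39446352 ≈ -1.2099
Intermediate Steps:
Z(O) = -2 + (-11 + O)/(-28 + O) (Z(O) = -2 + (O - 11)/(O + (0 + 4*(-7))) = -2 + (-11 + O)/(O + (0 - 28)) = -2 + (-11 + O)/(O - 28) = -2 + (-11 + O)/(-28 + O))
Z(-53) + 1/486992 = (45 - 1*(-53))/(-28 - 53) + 1/486992 = (45 + 53)/(-81) + 1/486992 = -1/81*98 + 1/486992 = -98/81 + 1/486992 = -47725135/39446352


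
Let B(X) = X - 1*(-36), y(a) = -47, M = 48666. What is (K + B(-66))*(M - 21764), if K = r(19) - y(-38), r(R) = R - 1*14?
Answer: 591844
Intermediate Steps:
r(R) = -14 + R (r(R) = R - 14 = -14 + R)
B(X) = 36 + X (B(X) = X + 36 = 36 + X)
K = 52 (K = (-14 + 19) - 1*(-47) = 5 + 47 = 52)
(K + B(-66))*(M - 21764) = (52 + (36 - 66))*(48666 - 21764) = (52 - 30)*26902 = 22*26902 = 591844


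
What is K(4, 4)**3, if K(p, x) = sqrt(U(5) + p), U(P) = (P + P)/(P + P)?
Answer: 5*sqrt(5) ≈ 11.180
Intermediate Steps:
U(P) = 1 (U(P) = (2*P)/((2*P)) = (2*P)*(1/(2*P)) = 1)
K(p, x) = sqrt(1 + p)
K(4, 4)**3 = (sqrt(1 + 4))**3 = (sqrt(5))**3 = 5*sqrt(5)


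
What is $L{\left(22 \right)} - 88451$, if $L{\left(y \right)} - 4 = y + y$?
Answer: $-88403$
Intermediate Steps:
$L{\left(y \right)} = 4 + 2 y$ ($L{\left(y \right)} = 4 + \left(y + y\right) = 4 + 2 y$)
$L{\left(22 \right)} - 88451 = \left(4 + 2 \cdot 22\right) - 88451 = \left(4 + 44\right) - 88451 = 48 - 88451 = -88403$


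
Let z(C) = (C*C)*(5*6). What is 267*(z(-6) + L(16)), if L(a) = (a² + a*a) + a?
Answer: 429336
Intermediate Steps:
z(C) = 30*C² (z(C) = C²*30 = 30*C²)
L(a) = a + 2*a² (L(a) = (a² + a²) + a = 2*a² + a = a + 2*a²)
267*(z(-6) + L(16)) = 267*(30*(-6)² + 16*(1 + 2*16)) = 267*(30*36 + 16*(1 + 32)) = 267*(1080 + 16*33) = 267*(1080 + 528) = 267*1608 = 429336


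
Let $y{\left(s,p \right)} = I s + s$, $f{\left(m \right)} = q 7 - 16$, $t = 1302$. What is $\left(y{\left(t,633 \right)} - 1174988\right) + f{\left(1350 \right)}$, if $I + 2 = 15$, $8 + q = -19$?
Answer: $-1156965$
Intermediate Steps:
$q = -27$ ($q = -8 - 19 = -27$)
$I = 13$ ($I = -2 + 15 = 13$)
$f{\left(m \right)} = -205$ ($f{\left(m \right)} = \left(-27\right) 7 - 16 = -189 - 16 = -205$)
$y{\left(s,p \right)} = 14 s$ ($y{\left(s,p \right)} = 13 s + s = 14 s$)
$\left(y{\left(t,633 \right)} - 1174988\right) + f{\left(1350 \right)} = \left(14 \cdot 1302 - 1174988\right) - 205 = \left(18228 - 1174988\right) - 205 = -1156760 - 205 = -1156965$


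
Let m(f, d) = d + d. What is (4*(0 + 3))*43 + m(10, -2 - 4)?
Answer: 504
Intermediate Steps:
m(f, d) = 2*d
(4*(0 + 3))*43 + m(10, -2 - 4) = (4*(0 + 3))*43 + 2*(-2 - 4) = (4*3)*43 + 2*(-6) = 12*43 - 12 = 516 - 12 = 504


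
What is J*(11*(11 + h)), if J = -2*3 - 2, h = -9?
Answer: -176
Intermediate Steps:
J = -8 (J = -6 - 2 = -8)
J*(11*(11 + h)) = -88*(11 - 9) = -88*2 = -8*22 = -176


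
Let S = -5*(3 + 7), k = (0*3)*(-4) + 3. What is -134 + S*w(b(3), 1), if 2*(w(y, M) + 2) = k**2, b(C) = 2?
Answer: -259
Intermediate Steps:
k = 3 (k = 0*(-4) + 3 = 0 + 3 = 3)
w(y, M) = 5/2 (w(y, M) = -2 + (1/2)*3**2 = -2 + (1/2)*9 = -2 + 9/2 = 5/2)
S = -50 (S = -5*10 = -50)
-134 + S*w(b(3), 1) = -134 - 50*5/2 = -134 - 125 = -259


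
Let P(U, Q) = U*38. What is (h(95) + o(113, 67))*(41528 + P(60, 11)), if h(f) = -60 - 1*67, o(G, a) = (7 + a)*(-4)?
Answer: -18530784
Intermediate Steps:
o(G, a) = -28 - 4*a
P(U, Q) = 38*U
h(f) = -127 (h(f) = -60 - 67 = -127)
(h(95) + o(113, 67))*(41528 + P(60, 11)) = (-127 + (-28 - 4*67))*(41528 + 38*60) = (-127 + (-28 - 268))*(41528 + 2280) = (-127 - 296)*43808 = -423*43808 = -18530784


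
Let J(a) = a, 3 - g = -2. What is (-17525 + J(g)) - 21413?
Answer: -38933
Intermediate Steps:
g = 5 (g = 3 - 1*(-2) = 3 + 2 = 5)
(-17525 + J(g)) - 21413 = (-17525 + 5) - 21413 = -17520 - 21413 = -38933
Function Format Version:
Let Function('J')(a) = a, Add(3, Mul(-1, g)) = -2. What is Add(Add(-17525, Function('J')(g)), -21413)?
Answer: -38933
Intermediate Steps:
g = 5 (g = Add(3, Mul(-1, -2)) = Add(3, 2) = 5)
Add(Add(-17525, Function('J')(g)), -21413) = Add(Add(-17525, 5), -21413) = Add(-17520, -21413) = -38933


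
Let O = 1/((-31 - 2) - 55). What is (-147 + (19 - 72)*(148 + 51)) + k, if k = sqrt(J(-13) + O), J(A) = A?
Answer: -10694 + I*sqrt(25190)/44 ≈ -10694.0 + 3.6071*I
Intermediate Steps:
O = -1/88 (O = 1/(-33 - 55) = 1/(-88) = -1/88 ≈ -0.011364)
k = I*sqrt(25190)/44 (k = sqrt(-13 - 1/88) = sqrt(-1145/88) = I*sqrt(25190)/44 ≈ 3.6071*I)
(-147 + (19 - 72)*(148 + 51)) + k = (-147 + (19 - 72)*(148 + 51)) + I*sqrt(25190)/44 = (-147 - 53*199) + I*sqrt(25190)/44 = (-147 - 10547) + I*sqrt(25190)/44 = -10694 + I*sqrt(25190)/44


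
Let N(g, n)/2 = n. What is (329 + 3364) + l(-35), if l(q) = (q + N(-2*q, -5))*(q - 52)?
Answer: 7608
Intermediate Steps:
N(g, n) = 2*n
l(q) = (-52 + q)*(-10 + q) (l(q) = (q + 2*(-5))*(q - 52) = (q - 10)*(-52 + q) = (-10 + q)*(-52 + q) = (-52 + q)*(-10 + q))
(329 + 3364) + l(-35) = (329 + 3364) + (520 + (-35)**2 - 62*(-35)) = 3693 + (520 + 1225 + 2170) = 3693 + 3915 = 7608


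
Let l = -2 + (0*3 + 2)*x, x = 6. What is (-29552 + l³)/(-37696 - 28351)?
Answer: 28552/66047 ≈ 0.43230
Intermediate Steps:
l = 10 (l = -2 + (0*3 + 2)*6 = -2 + (0 + 2)*6 = -2 + 2*6 = -2 + 12 = 10)
(-29552 + l³)/(-37696 - 28351) = (-29552 + 10³)/(-37696 - 28351) = (-29552 + 1000)/(-66047) = -28552*(-1/66047) = 28552/66047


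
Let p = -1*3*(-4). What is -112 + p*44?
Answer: 416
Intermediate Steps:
p = 12 (p = -3*(-4) = 12)
-112 + p*44 = -112 + 12*44 = -112 + 528 = 416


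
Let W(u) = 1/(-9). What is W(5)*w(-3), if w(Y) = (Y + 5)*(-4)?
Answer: 8/9 ≈ 0.88889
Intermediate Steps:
W(u) = -1/9
w(Y) = -20 - 4*Y (w(Y) = (5 + Y)*(-4) = -20 - 4*Y)
W(5)*w(-3) = -(-20 - 4*(-3))/9 = -(-20 + 12)/9 = -1/9*(-8) = 8/9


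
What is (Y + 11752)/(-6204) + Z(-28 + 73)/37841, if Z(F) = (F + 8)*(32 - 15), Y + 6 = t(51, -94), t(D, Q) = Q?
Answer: -36277794/19563797 ≈ -1.8543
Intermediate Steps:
Y = -100 (Y = -6 - 94 = -100)
Z(F) = 136 + 17*F (Z(F) = (8 + F)*17 = 136 + 17*F)
(Y + 11752)/(-6204) + Z(-28 + 73)/37841 = (-100 + 11752)/(-6204) + (136 + 17*(-28 + 73))/37841 = 11652*(-1/6204) + (136 + 17*45)*(1/37841) = -971/517 + (136 + 765)*(1/37841) = -971/517 + 901*(1/37841) = -971/517 + 901/37841 = -36277794/19563797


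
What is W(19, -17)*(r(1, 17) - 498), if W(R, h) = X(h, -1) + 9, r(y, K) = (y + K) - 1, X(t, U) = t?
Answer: 3848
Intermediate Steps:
r(y, K) = -1 + K + y (r(y, K) = (K + y) - 1 = -1 + K + y)
W(R, h) = 9 + h (W(R, h) = h + 9 = 9 + h)
W(19, -17)*(r(1, 17) - 498) = (9 - 17)*((-1 + 17 + 1) - 498) = -8*(17 - 498) = -8*(-481) = 3848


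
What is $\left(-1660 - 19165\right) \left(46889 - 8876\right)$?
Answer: $-791620725$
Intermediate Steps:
$\left(-1660 - 19165\right) \left(46889 - 8876\right) = \left(-20825\right) 38013 = -791620725$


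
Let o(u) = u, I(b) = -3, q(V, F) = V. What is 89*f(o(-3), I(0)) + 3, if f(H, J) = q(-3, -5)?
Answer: -264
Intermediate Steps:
f(H, J) = -3
89*f(o(-3), I(0)) + 3 = 89*(-3) + 3 = -267 + 3 = -264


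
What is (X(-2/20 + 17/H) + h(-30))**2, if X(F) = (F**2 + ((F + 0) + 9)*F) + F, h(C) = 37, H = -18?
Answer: 3386425249/4100625 ≈ 825.83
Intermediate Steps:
X(F) = F + F**2 + F*(9 + F) (X(F) = (F**2 + (F + 9)*F) + F = (F**2 + (9 + F)*F) + F = (F**2 + F*(9 + F)) + F = F + F**2 + F*(9 + F))
(X(-2/20 + 17/H) + h(-30))**2 = (2*(-2/20 + 17/(-18))*(5 + (-2/20 + 17/(-18))) + 37)**2 = (2*(-2*1/20 + 17*(-1/18))*(5 + (-2*1/20 + 17*(-1/18))) + 37)**2 = (2*(-1/10 - 17/18)*(5 + (-1/10 - 17/18)) + 37)**2 = (2*(-47/45)*(5 - 47/45) + 37)**2 = (2*(-47/45)*(178/45) + 37)**2 = (-16732/2025 + 37)**2 = (58193/2025)**2 = 3386425249/4100625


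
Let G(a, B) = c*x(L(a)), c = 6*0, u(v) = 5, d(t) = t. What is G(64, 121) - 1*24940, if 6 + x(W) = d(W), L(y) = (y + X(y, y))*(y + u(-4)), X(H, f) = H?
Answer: -24940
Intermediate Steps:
L(y) = 2*y*(5 + y) (L(y) = (y + y)*(y + 5) = (2*y)*(5 + y) = 2*y*(5 + y))
x(W) = -6 + W
c = 0
G(a, B) = 0 (G(a, B) = 0*(-6 + 2*a*(5 + a)) = 0)
G(64, 121) - 1*24940 = 0 - 1*24940 = 0 - 24940 = -24940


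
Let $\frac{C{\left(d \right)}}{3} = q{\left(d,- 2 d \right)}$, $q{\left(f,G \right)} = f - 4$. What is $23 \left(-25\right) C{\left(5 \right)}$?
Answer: $-1725$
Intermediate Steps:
$q{\left(f,G \right)} = -4 + f$
$C{\left(d \right)} = -12 + 3 d$ ($C{\left(d \right)} = 3 \left(-4 + d\right) = -12 + 3 d$)
$23 \left(-25\right) C{\left(5 \right)} = 23 \left(-25\right) \left(-12 + 3 \cdot 5\right) = - 575 \left(-12 + 15\right) = \left(-575\right) 3 = -1725$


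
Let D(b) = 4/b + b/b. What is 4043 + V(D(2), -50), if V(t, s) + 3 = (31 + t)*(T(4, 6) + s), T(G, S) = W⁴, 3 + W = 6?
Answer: 5094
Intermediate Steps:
W = 3 (W = -3 + 6 = 3)
D(b) = 1 + 4/b (D(b) = 4/b + 1 = 1 + 4/b)
T(G, S) = 81 (T(G, S) = 3⁴ = 81)
V(t, s) = -3 + (31 + t)*(81 + s)
4043 + V(D(2), -50) = 4043 + (2508 + 31*(-50) + 81*((4 + 2)/2) - 50*(4 + 2)/2) = 4043 + (2508 - 1550 + 81*((½)*6) - 25*6) = 4043 + (2508 - 1550 + 81*3 - 50*3) = 4043 + (2508 - 1550 + 243 - 150) = 4043 + 1051 = 5094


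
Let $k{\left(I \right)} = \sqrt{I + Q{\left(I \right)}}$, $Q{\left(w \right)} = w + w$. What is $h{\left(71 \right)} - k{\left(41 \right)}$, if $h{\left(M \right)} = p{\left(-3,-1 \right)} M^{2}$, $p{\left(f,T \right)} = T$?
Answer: $-5041 - \sqrt{123} \approx -5052.1$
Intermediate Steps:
$Q{\left(w \right)} = 2 w$
$h{\left(M \right)} = - M^{2}$
$k{\left(I \right)} = \sqrt{3} \sqrt{I}$ ($k{\left(I \right)} = \sqrt{I + 2 I} = \sqrt{3 I} = \sqrt{3} \sqrt{I}$)
$h{\left(71 \right)} - k{\left(41 \right)} = - 71^{2} - \sqrt{3} \sqrt{41} = \left(-1\right) 5041 - \sqrt{123} = -5041 - \sqrt{123}$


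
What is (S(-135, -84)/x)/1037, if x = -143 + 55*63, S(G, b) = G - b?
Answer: -3/202642 ≈ -1.4804e-5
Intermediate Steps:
x = 3322 (x = -143 + 3465 = 3322)
(S(-135, -84)/x)/1037 = ((-135 - 1*(-84))/3322)/1037 = ((-135 + 84)*(1/3322))*(1/1037) = -51*1/3322*(1/1037) = -51/3322*1/1037 = -3/202642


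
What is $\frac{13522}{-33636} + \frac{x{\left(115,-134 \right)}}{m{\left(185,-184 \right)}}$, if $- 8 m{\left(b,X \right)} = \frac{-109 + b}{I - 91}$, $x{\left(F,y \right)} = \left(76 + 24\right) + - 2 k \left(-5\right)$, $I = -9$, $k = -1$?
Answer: $\frac{302595541}{319542} \approx 946.97$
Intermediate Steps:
$x{\left(F,y \right)} = 90$ ($x{\left(F,y \right)} = \left(76 + 24\right) + \left(-2\right) \left(-1\right) \left(-5\right) = 100 + 2 \left(-5\right) = 100 - 10 = 90$)
$m{\left(b,X \right)} = - \frac{109}{800} + \frac{b}{800}$ ($m{\left(b,X \right)} = - \frac{\left(-109 + b\right) \frac{1}{-9 - 91}}{8} = - \frac{\left(-109 + b\right) \frac{1}{-100}}{8} = - \frac{\left(-109 + b\right) \left(- \frac{1}{100}\right)}{8} = - \frac{\frac{109}{100} - \frac{b}{100}}{8} = - \frac{109}{800} + \frac{b}{800}$)
$\frac{13522}{-33636} + \frac{x{\left(115,-134 \right)}}{m{\left(185,-184 \right)}} = \frac{13522}{-33636} + \frac{90}{- \frac{109}{800} + \frac{1}{800} \cdot 185} = 13522 \left(- \frac{1}{33636}\right) + \frac{90}{- \frac{109}{800} + \frac{37}{160}} = - \frac{6761}{16818} + \frac{90}{\frac{19}{200}} = - \frac{6761}{16818} + 90 \cdot \frac{200}{19} = - \frac{6761}{16818} + \frac{18000}{19} = \frac{302595541}{319542}$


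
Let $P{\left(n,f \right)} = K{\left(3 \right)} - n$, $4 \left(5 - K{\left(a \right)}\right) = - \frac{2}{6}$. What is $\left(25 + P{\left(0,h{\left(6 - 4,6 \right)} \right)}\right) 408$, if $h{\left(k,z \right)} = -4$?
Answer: $12274$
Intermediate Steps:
$K{\left(a \right)} = \frac{61}{12}$ ($K{\left(a \right)} = 5 - \frac{\left(-2\right) \frac{1}{6}}{4} = 5 - - \frac{1}{12} = 5 + \frac{1}{12} = \frac{61}{12}$)
$P{\left(n,f \right)} = \frac{61}{12} - n$
$\left(25 + P{\left(0,h{\left(6 - 4,6 \right)} \right)}\right) 408 = \left(25 + \left(\frac{61}{12} - 0\right)\right) 408 = \left(25 + \left(\frac{61}{12} + 0\right)\right) 408 = \left(25 + \frac{61}{12}\right) 408 = \frac{361}{12} \cdot 408 = 12274$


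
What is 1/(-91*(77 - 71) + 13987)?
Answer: 1/13441 ≈ 7.4399e-5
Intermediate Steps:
1/(-91*(77 - 71) + 13987) = 1/(-91*6 + 13987) = 1/(-546 + 13987) = 1/13441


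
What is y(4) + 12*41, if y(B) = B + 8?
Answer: 504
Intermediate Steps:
y(B) = 8 + B
y(4) + 12*41 = (8 + 4) + 12*41 = 12 + 492 = 504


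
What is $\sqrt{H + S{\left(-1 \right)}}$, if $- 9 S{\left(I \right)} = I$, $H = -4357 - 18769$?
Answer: $\frac{i \sqrt{208133}}{3} \approx 152.07 i$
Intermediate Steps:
$H = -23126$ ($H = -4357 - 18769 = -23126$)
$S{\left(I \right)} = - \frac{I}{9}$
$\sqrt{H + S{\left(-1 \right)}} = \sqrt{-23126 - - \frac{1}{9}} = \sqrt{-23126 + \frac{1}{9}} = \sqrt{- \frac{208133}{9}} = \frac{i \sqrt{208133}}{3}$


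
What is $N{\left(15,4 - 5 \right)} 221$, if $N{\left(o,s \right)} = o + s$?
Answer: $3094$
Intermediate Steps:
$N{\left(15,4 - 5 \right)} 221 = \left(15 + \left(4 - 5\right)\right) 221 = \left(15 - 1\right) 221 = 14 \cdot 221 = 3094$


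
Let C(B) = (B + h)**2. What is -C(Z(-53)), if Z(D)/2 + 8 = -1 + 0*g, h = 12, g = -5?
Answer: -36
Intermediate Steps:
Z(D) = -18 (Z(D) = -16 + 2*(-1 + 0*(-5)) = -16 + 2*(-1 + 0) = -16 + 2*(-1) = -16 - 2 = -18)
C(B) = (12 + B)**2 (C(B) = (B + 12)**2 = (12 + B)**2)
-C(Z(-53)) = -(12 - 18)**2 = -1*(-6)**2 = -1*36 = -36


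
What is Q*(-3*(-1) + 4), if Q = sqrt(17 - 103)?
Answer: 7*I*sqrt(86) ≈ 64.915*I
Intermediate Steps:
Q = I*sqrt(86) (Q = sqrt(-86) = I*sqrt(86) ≈ 9.2736*I)
Q*(-3*(-1) + 4) = (I*sqrt(86))*(-3*(-1) + 4) = (I*sqrt(86))*(3 + 4) = (I*sqrt(86))*7 = 7*I*sqrt(86)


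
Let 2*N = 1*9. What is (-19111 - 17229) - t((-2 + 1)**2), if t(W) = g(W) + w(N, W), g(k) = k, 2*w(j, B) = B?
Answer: -72683/2 ≈ -36342.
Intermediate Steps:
N = 9/2 (N = (1*9)/2 = (1/2)*9 = 9/2 ≈ 4.5000)
w(j, B) = B/2
t(W) = 3*W/2 (t(W) = W + W/2 = 3*W/2)
(-19111 - 17229) - t((-2 + 1)**2) = (-19111 - 17229) - 3*(-2 + 1)**2/2 = -36340 - 3*(-1)**2/2 = -36340 - 3/2 = -72683/2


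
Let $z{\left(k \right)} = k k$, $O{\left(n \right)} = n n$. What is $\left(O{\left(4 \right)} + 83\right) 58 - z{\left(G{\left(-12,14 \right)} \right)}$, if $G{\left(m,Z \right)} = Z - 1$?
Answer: $5573$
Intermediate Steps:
$O{\left(n \right)} = n^{2}$
$G{\left(m,Z \right)} = -1 + Z$
$z{\left(k \right)} = k^{2}$
$\left(O{\left(4 \right)} + 83\right) 58 - z{\left(G{\left(-12,14 \right)} \right)} = \left(4^{2} + 83\right) 58 - \left(-1 + 14\right)^{2} = \left(16 + 83\right) 58 - 13^{2} = 99 \cdot 58 - 169 = 5742 - 169 = 5573$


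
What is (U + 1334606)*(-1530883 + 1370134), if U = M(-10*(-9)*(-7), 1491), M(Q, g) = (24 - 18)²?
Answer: -214542366858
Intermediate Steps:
M(Q, g) = 36 (M(Q, g) = 6² = 36)
U = 36
(U + 1334606)*(-1530883 + 1370134) = (36 + 1334606)*(-1530883 + 1370134) = 1334642*(-160749) = -214542366858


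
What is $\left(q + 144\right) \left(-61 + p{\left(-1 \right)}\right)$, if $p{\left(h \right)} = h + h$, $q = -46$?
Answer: $-6174$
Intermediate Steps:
$p{\left(h \right)} = 2 h$
$\left(q + 144\right) \left(-61 + p{\left(-1 \right)}\right) = \left(-46 + 144\right) \left(-61 + 2 \left(-1\right)\right) = 98 \left(-61 - 2\right) = 98 \left(-63\right) = -6174$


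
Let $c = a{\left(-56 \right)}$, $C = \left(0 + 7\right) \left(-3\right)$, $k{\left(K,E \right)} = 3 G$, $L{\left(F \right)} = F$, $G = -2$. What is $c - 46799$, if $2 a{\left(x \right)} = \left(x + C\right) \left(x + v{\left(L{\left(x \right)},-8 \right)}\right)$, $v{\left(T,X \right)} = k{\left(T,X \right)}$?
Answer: $-44412$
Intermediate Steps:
$k{\left(K,E \right)} = -6$ ($k{\left(K,E \right)} = 3 \left(-2\right) = -6$)
$v{\left(T,X \right)} = -6$
$C = -21$ ($C = 7 \left(-3\right) = -21$)
$a{\left(x \right)} = \frac{\left(-21 + x\right) \left(-6 + x\right)}{2}$ ($a{\left(x \right)} = \frac{\left(x - 21\right) \left(x - 6\right)}{2} = \frac{\left(-21 + x\right) \left(-6 + x\right)}{2}$)
$c = 2387$ ($c = 63 + \frac{\left(-56\right)^{2}}{2} - -756 = 63 + \frac{1}{2} \cdot 3136 + 756 = 63 + 1568 + 756 = 2387$)
$c - 46799 = 2387 - 46799 = -44412$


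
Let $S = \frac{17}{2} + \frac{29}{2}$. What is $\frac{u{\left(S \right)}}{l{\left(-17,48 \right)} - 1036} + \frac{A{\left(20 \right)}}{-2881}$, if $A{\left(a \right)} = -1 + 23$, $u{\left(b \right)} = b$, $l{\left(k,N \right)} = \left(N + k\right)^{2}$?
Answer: $- \frac{67913}{216075} \approx -0.3143$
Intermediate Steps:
$S = 23$ ($S = 17 \cdot \frac{1}{2} + 29 \cdot \frac{1}{2} = \frac{17}{2} + \frac{29}{2} = 23$)
$A{\left(a \right)} = 22$
$\frac{u{\left(S \right)}}{l{\left(-17,48 \right)} - 1036} + \frac{A{\left(20 \right)}}{-2881} = \frac{23}{\left(48 - 17\right)^{2} - 1036} + \frac{22}{-2881} = \frac{23}{31^{2} - 1036} + 22 \left(- \frac{1}{2881}\right) = \frac{23}{961 - 1036} - \frac{22}{2881} = \frac{23}{-75} - \frac{22}{2881} = 23 \left(- \frac{1}{75}\right) - \frac{22}{2881} = - \frac{23}{75} - \frac{22}{2881} = - \frac{67913}{216075}$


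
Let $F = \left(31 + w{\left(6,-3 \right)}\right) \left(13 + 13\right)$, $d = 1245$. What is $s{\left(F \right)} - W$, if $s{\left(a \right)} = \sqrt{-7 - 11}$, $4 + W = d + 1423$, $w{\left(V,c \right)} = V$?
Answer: $-2664 + 3 i \sqrt{2} \approx -2664.0 + 4.2426 i$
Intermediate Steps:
$F = 962$ ($F = \left(31 + 6\right) \left(13 + 13\right) = 37 \cdot 26 = 962$)
$W = 2664$ ($W = -4 + \left(1245 + 1423\right) = -4 + 2668 = 2664$)
$s{\left(a \right)} = 3 i \sqrt{2}$ ($s{\left(a \right)} = \sqrt{-18} = 3 i \sqrt{2}$)
$s{\left(F \right)} - W = 3 i \sqrt{2} - 2664 = -2664 + 3 i \sqrt{2}$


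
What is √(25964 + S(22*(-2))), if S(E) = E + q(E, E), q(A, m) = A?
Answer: 2*√6469 ≈ 160.86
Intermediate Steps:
S(E) = 2*E (S(E) = E + E = 2*E)
√(25964 + S(22*(-2))) = √(25964 + 2*(22*(-2))) = √(25964 + 2*(-44)) = √(25964 - 88) = √25876 = 2*√6469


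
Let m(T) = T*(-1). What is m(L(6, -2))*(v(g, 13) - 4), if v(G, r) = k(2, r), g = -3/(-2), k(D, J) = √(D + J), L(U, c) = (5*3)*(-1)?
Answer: -60 + 15*√15 ≈ -1.9053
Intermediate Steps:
L(U, c) = -15 (L(U, c) = 15*(-1) = -15)
g = 3/2 (g = -3*(-½) = 3/2 ≈ 1.5000)
v(G, r) = √(2 + r)
m(T) = -T
m(L(6, -2))*(v(g, 13) - 4) = (-1*(-15))*(√(2 + 13) - 4) = 15*(√15 - 4) = 15*(-4 + √15) = -60 + 15*√15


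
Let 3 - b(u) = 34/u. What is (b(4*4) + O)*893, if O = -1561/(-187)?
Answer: 12320721/1496 ≈ 8235.8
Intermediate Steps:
O = 1561/187 (O = -1561*(-1/187) = 1561/187 ≈ 8.3476)
b(u) = 3 - 34/u
(b(4*4) + O)*893 = ((3 - 34/(4*4)) + 1561/187)*893 = ((3 - 34/16) + 1561/187)*893 = ((3 - 34*1/16) + 1561/187)*893 = ((3 - 17/8) + 1561/187)*893 = (7/8 + 1561/187)*893 = (13797/1496)*893 = 12320721/1496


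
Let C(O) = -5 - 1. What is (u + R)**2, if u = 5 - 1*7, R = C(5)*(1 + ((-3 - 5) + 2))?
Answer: 784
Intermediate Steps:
C(O) = -6
R = 30 (R = -6*(1 + ((-3 - 5) + 2)) = -6*(1 + (-8 + 2)) = -6*(1 - 6) = -6*(-5) = 30)
u = -2 (u = 5 - 7 = -2)
(u + R)**2 = (-2 + 30)**2 = 28**2 = 784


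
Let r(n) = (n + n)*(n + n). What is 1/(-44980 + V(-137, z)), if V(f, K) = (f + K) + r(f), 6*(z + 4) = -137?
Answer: 6/179593 ≈ 3.3409e-5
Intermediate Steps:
z = -161/6 (z = -4 + (⅙)*(-137) = -4 - 137/6 = -161/6 ≈ -26.833)
r(n) = 4*n² (r(n) = (2*n)*(2*n) = 4*n²)
V(f, K) = K + f + 4*f² (V(f, K) = (f + K) + 4*f² = (K + f) + 4*f² = K + f + 4*f²)
1/(-44980 + V(-137, z)) = 1/(-44980 + (-161/6 - 137 + 4*(-137)²)) = 1/(-44980 + (-161/6 - 137 + 4*18769)) = 1/(-44980 + (-161/6 - 137 + 75076)) = 1/(-44980 + 449473/6) = 1/(179593/6) = 6/179593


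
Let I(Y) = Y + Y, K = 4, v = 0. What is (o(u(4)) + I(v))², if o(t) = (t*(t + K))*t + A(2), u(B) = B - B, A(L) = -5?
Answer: 25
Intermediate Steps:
u(B) = 0
o(t) = -5 + t²*(4 + t) (o(t) = (t*(t + 4))*t - 5 = (t*(4 + t))*t - 5 = t²*(4 + t) - 5 = -5 + t²*(4 + t))
I(Y) = 2*Y
(o(u(4)) + I(v))² = ((-5 + 0³ + 4*0²) + 2*0)² = ((-5 + 0 + 4*0) + 0)² = ((-5 + 0 + 0) + 0)² = (-5 + 0)² = (-5)² = 25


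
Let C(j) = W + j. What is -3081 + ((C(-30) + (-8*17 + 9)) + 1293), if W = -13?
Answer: -1958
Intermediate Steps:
C(j) = -13 + j
-3081 + ((C(-30) + (-8*17 + 9)) + 1293) = -3081 + (((-13 - 30) + (-8*17 + 9)) + 1293) = -3081 + ((-43 + (-136 + 9)) + 1293) = -3081 + ((-43 - 127) + 1293) = -3081 + (-170 + 1293) = -3081 + 1123 = -1958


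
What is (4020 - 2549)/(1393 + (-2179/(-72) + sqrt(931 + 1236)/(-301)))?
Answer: 983322750652200/951412471516897 + 2295324864*sqrt(2167)/951412471516897 ≈ 1.0337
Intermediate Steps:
(4020 - 2549)/(1393 + (-2179/(-72) + sqrt(931 + 1236)/(-301))) = 1471/(1393 + (-2179*(-1/72) + sqrt(2167)*(-1/301))) = 1471/(1393 + (2179/72 - sqrt(2167)/301)) = 1471/(102475/72 - sqrt(2167)/301)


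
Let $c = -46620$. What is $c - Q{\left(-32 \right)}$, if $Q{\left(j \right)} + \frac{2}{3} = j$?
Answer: $- \frac{139762}{3} \approx -46587.0$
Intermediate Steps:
$Q{\left(j \right)} = - \frac{2}{3} + j$
$c - Q{\left(-32 \right)} = -46620 - \left(- \frac{2}{3} - 32\right) = -46620 - - \frac{98}{3} = -46620 + \frac{98}{3} = - \frac{139762}{3}$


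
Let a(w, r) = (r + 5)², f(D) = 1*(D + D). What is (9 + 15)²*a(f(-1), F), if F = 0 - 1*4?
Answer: 576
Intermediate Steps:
f(D) = 2*D (f(D) = 1*(2*D) = 2*D)
F = -4 (F = 0 - 4 = -4)
a(w, r) = (5 + r)²
(9 + 15)²*a(f(-1), F) = (9 + 15)²*(5 - 4)² = 24²*1² = 576*1 = 576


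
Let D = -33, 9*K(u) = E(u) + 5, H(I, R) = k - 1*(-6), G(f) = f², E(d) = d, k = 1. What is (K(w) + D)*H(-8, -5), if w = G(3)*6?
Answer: -1666/9 ≈ -185.11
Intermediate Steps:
w = 54 (w = 3²*6 = 9*6 = 54)
H(I, R) = 7 (H(I, R) = 1 - 1*(-6) = 1 + 6 = 7)
K(u) = 5/9 + u/9 (K(u) = (u + 5)/9 = (5 + u)/9 = 5/9 + u/9)
(K(w) + D)*H(-8, -5) = ((5/9 + (⅑)*54) - 33)*7 = ((5/9 + 6) - 33)*7 = (59/9 - 33)*7 = -238/9*7 = -1666/9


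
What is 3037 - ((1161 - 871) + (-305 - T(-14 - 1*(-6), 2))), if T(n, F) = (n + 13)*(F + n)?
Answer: 3022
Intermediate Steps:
T(n, F) = (13 + n)*(F + n)
3037 - ((1161 - 871) + (-305 - T(-14 - 1*(-6), 2))) = 3037 - ((1161 - 871) + (-305 - ((-14 - 1*(-6))² + 13*2 + 13*(-14 - 1*(-6)) + 2*(-14 - 1*(-6))))) = 3037 - (290 + (-305 - ((-14 + 6)² + 26 + 13*(-14 + 6) + 2*(-14 + 6)))) = 3037 - (290 + (-305 - ((-8)² + 26 + 13*(-8) + 2*(-8)))) = 3037 - (290 + (-305 - (64 + 26 - 104 - 16))) = 3037 - (290 + (-305 - 1*(-30))) = 3037 - (290 + (-305 + 30)) = 3037 - (290 - 275) = 3037 - 1*15 = 3037 - 15 = 3022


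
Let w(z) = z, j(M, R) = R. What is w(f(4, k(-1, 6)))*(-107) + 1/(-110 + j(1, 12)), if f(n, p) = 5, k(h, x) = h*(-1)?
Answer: -52431/98 ≈ -535.01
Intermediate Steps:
k(h, x) = -h
w(f(4, k(-1, 6)))*(-107) + 1/(-110 + j(1, 12)) = 5*(-107) + 1/(-110 + 12) = -535 + 1/(-98) = -535 - 1/98 = -52431/98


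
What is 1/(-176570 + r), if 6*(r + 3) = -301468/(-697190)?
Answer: -1045785/184657319438 ≈ -5.6634e-6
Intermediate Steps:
r = -3061988/1045785 (r = -3 + (-301468/(-697190))/6 = -3 + (-301468*(-1/697190))/6 = -3 + (⅙)*(150734/348595) = -3 + 75367/1045785 = -3061988/1045785 ≈ -2.9279)
1/(-176570 + r) = 1/(-176570 - 3061988/1045785) = 1/(-184657319438/1045785) = -1045785/184657319438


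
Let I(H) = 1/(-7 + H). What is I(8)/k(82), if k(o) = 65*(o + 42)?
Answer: 1/8060 ≈ 0.00012407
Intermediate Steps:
k(o) = 2730 + 65*o (k(o) = 65*(42 + o) = 2730 + 65*o)
I(8)/k(82) = 1/((-7 + 8)*(2730 + 65*82)) = 1/(1*(2730 + 5330)) = 1/8060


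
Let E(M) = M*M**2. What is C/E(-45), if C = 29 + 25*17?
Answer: -454/91125 ≈ -0.0049822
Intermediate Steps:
E(M) = M**3
C = 454 (C = 29 + 425 = 454)
C/E(-45) = 454/((-45)**3) = 454/(-91125) = 454*(-1/91125) = -454/91125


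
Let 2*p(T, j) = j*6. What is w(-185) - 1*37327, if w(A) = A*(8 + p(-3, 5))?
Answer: -41582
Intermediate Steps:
p(T, j) = 3*j (p(T, j) = (j*6)/2 = (6*j)/2 = 3*j)
w(A) = 23*A (w(A) = A*(8 + 3*5) = A*(8 + 15) = A*23 = 23*A)
w(-185) - 1*37327 = 23*(-185) - 1*37327 = -4255 - 37327 = -41582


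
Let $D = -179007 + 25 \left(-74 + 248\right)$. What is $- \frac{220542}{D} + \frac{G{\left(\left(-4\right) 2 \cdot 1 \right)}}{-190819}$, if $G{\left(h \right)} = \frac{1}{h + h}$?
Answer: $\frac{32063706525}{25392665968} \approx 1.2627$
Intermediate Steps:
$G{\left(h \right)} = \frac{1}{2 h}$
$D = -174657$ ($D = -179007 + 25 \cdot 174 = -179007 + 4350 = -174657$)
$- \frac{220542}{D} + \frac{G{\left(\left(-4\right) 2 \cdot 1 \right)}}{-190819} = - \frac{220542}{-174657} + \frac{\frac{1}{2} \frac{1}{\left(-4\right) 2 \cdot 1}}{-190819} = \left(-220542\right) \left(- \frac{1}{174657}\right) + \frac{1}{2 \left(\left(-8\right) 1\right)} \left(- \frac{1}{190819}\right) = \frac{10502}{8317} + \frac{1}{2 \left(-8\right)} \left(- \frac{1}{190819}\right) = \frac{10502}{8317} + \frac{1}{2} \left(- \frac{1}{8}\right) \left(- \frac{1}{190819}\right) = \frac{10502}{8317} - - \frac{1}{3053104} = \frac{10502}{8317} + \frac{1}{3053104} = \frac{32063706525}{25392665968}$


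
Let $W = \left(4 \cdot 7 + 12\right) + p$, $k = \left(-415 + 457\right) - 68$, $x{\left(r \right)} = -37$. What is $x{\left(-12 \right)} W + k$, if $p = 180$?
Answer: $-8166$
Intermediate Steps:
$k = -26$ ($k = 42 - 68 = -26$)
$W = 220$ ($W = \left(4 \cdot 7 + 12\right) + 180 = \left(28 + 12\right) + 180 = 40 + 180 = 220$)
$x{\left(-12 \right)} W + k = \left(-37\right) 220 - 26 = -8140 - 26 = -8166$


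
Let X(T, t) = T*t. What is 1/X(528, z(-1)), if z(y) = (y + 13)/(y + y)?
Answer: -1/3168 ≈ -0.00031566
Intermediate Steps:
z(y) = (13 + y)/(2*y) (z(y) = (13 + y)/((2*y)) = (13 + y)*(1/(2*y)) = (13 + y)/(2*y))
1/X(528, z(-1)) = 1/(528*((½)*(13 - 1)/(-1))) = 1/(528*((½)*(-1)*12)) = 1/(528*(-6)) = 1/(-3168) = -1/3168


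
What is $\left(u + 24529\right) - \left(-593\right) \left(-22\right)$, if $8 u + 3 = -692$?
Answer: $\frac{91169}{8} \approx 11396.0$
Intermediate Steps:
$u = - \frac{695}{8}$ ($u = - \frac{3}{8} + \frac{1}{8} \left(-692\right) = - \frac{3}{8} - \frac{173}{2} = - \frac{695}{8} \approx -86.875$)
$\left(u + 24529\right) - \left(-593\right) \left(-22\right) = \left(- \frac{695}{8} + 24529\right) - \left(-593\right) \left(-22\right) = \frac{195537}{8} - 13046 = \frac{91169}{8}$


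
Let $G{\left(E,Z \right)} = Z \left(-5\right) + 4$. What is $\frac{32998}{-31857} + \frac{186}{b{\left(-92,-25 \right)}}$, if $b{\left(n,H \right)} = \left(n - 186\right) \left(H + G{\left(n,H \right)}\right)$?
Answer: $- \frac{68568827}{65789256} \approx -1.0422$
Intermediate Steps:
$G{\left(E,Z \right)} = 4 - 5 Z$ ($G{\left(E,Z \right)} = - 5 Z + 4 = 4 - 5 Z$)
$b{\left(n,H \right)} = \left(-186 + n\right) \left(4 - 4 H\right)$ ($b{\left(n,H \right)} = \left(n - 186\right) \left(H - \left(-4 + 5 H\right)\right) = \left(-186 + n\right) \left(4 - 4 H\right)$)
$\frac{32998}{-31857} + \frac{186}{b{\left(-92,-25 \right)}} = \frac{32998}{-31857} + \frac{186}{-744 + 4 \left(-92\right) + 744 \left(-25\right) - \left(-100\right) \left(-92\right)} = 32998 \left(- \frac{1}{31857}\right) + \frac{186}{-744 - 368 - 18600 - 9200} = - \frac{4714}{4551} + \frac{186}{-28912} = - \frac{4714}{4551} + 186 \left(- \frac{1}{28912}\right) = - \frac{4714}{4551} - \frac{93}{14456} = - \frac{68568827}{65789256}$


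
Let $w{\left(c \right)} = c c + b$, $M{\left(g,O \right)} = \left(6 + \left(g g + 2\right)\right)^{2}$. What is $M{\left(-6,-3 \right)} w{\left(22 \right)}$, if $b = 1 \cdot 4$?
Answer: $944768$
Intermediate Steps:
$b = 4$
$M{\left(g,O \right)} = \left(8 + g^{2}\right)^{2}$ ($M{\left(g,O \right)} = \left(6 + \left(g^{2} + 2\right)\right)^{2} = \left(6 + \left(2 + g^{2}\right)\right)^{2} = \left(8 + g^{2}\right)^{2}$)
$w{\left(c \right)} = 4 + c^{2}$ ($w{\left(c \right)} = c c + 4 = c^{2} + 4 = 4 + c^{2}$)
$M{\left(-6,-3 \right)} w{\left(22 \right)} = \left(8 + \left(-6\right)^{2}\right)^{2} \left(4 + 22^{2}\right) = \left(8 + 36\right)^{2} \left(4 + 484\right) = 44^{2} \cdot 488 = 1936 \cdot 488 = 944768$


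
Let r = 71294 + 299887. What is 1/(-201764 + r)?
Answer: 1/169417 ≈ 5.9026e-6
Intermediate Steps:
r = 371181
1/(-201764 + r) = 1/(-201764 + 371181) = 1/169417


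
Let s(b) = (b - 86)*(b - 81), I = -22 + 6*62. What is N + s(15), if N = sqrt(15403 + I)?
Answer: 4686 + sqrt(15753) ≈ 4811.5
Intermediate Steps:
I = 350 (I = -22 + 372 = 350)
s(b) = (-86 + b)*(-81 + b)
N = sqrt(15753) (N = sqrt(15403 + 350) = sqrt(15753) ≈ 125.51)
N + s(15) = sqrt(15753) + (6966 + 15**2 - 167*15) = sqrt(15753) + (6966 + 225 - 2505) = sqrt(15753) + 4686 = 4686 + sqrt(15753)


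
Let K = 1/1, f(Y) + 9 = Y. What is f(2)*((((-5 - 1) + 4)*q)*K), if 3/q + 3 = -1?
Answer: -21/2 ≈ -10.500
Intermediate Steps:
f(Y) = -9 + Y
q = -¾ (q = 3/(-3 - 1) = 3/(-4) = 3*(-¼) = -¾ ≈ -0.75000)
K = 1
f(2)*((((-5 - 1) + 4)*q)*K) = (-9 + 2)*((((-5 - 1) + 4)*(-¾))*1) = -7*(-6 + 4)*(-¾) = -7*(-2*(-¾)) = -21/2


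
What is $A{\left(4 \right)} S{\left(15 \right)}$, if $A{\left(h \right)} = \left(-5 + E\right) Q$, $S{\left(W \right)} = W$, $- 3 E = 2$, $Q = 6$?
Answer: $-510$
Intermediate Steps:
$E = - \frac{2}{3}$ ($E = \left(- \frac{1}{3}\right) 2 = - \frac{2}{3} \approx -0.66667$)
$A{\left(h \right)} = -34$ ($A{\left(h \right)} = \left(-5 - \frac{2}{3}\right) 6 = \left(- \frac{17}{3}\right) 6 = -34$)
$A{\left(4 \right)} S{\left(15 \right)} = \left(-34\right) 15 = -510$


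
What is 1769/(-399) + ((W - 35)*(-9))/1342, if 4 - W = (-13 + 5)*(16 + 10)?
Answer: -3009605/535458 ≈ -5.6206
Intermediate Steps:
W = 212 (W = 4 - (-13 + 5)*(16 + 10) = 4 - (-8)*26 = 4 - 1*(-208) = 4 + 208 = 212)
1769/(-399) + ((W - 35)*(-9))/1342 = 1769/(-399) + ((212 - 35)*(-9))/1342 = 1769*(-1/399) + (177*(-9))*(1/1342) = -1769/399 - 1593*1/1342 = -1769/399 - 1593/1342 = -3009605/535458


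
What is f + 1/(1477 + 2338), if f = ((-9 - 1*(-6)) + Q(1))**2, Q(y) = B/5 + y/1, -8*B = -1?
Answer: 4762203/1220800 ≈ 3.9009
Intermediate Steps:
B = 1/8 (B = -1/8*(-1) = 1/8 ≈ 0.12500)
Q(y) = 1/40 + y (Q(y) = (1/8)/5 + y/1 = (1/8)*(1/5) + y*1 = 1/40 + y)
f = 6241/1600 (f = ((-9 - 1*(-6)) + (1/40 + 1))**2 = ((-9 + 6) + 41/40)**2 = (-3 + 41/40)**2 = (-79/40)**2 = 6241/1600 ≈ 3.9006)
f + 1/(1477 + 2338) = 6241/1600 + 1/(1477 + 2338) = 6241/1600 + 1/3815 = 4762203/1220800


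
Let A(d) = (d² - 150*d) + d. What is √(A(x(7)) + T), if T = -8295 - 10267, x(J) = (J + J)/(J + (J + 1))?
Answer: 2*I*√1051886/15 ≈ 136.75*I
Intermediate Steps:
x(J) = 2*J/(1 + 2*J) (x(J) = (2*J)/(J + (1 + J)) = (2*J)/(1 + 2*J) = 2*J/(1 + 2*J))
A(d) = d² - 149*d
T = -18562
√(A(x(7)) + T) = √((2*7/(1 + 2*7))*(-149 + 2*7/(1 + 2*7)) - 18562) = √((2*7/(1 + 14))*(-149 + 2*7/(1 + 14)) - 18562) = √((2*7/15)*(-149 + 2*7/15) - 18562) = √((2*7*(1/15))*(-149 + 2*7*(1/15)) - 18562) = √(14*(-149 + 14/15)/15 - 18562) = √((14/15)*(-2221/15) - 18562) = √(-31094/225 - 18562) = √(-4207544/225) = 2*I*√1051886/15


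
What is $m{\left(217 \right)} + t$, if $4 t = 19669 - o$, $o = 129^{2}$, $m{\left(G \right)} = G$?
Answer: $974$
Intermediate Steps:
$o = 16641$
$t = 757$ ($t = \frac{19669 - 16641}{4} = \frac{1}{4} \cdot 3028 = 757$)
$m{\left(217 \right)} + t = 217 + 757 = 974$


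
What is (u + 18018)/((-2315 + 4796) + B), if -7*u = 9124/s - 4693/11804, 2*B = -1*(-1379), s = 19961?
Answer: 2285980707417/402248043778 ≈ 5.6830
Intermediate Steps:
B = 1379/2 (B = (-1*(-1379))/2 = (1/2)*1379 = 1379/2 ≈ 689.50)
u = -1078671/126872116 (u = -(9124/19961 - 4693/11804)/7 = -(9124*(1/19961) - 4693*1/11804)/7 = -(9124/19961 - 361/908)/7 = -1/7*1078671/18124588 = -1078671/126872116 ≈ -0.0085020)
(u + 18018)/((-2315 + 4796) + B) = (-1078671/126872116 + 18018)/((-2315 + 4796) + 1379/2) = 2285980707417/(126872116*(2481 + 1379/2)) = 2285980707417/(126872116*(6341/2)) = (2285980707417/126872116)*(2/6341) = 2285980707417/402248043778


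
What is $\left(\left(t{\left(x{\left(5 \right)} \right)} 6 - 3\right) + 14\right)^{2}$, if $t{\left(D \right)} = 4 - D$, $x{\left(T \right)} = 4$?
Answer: $121$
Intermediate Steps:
$\left(\left(t{\left(x{\left(5 \right)} \right)} 6 - 3\right) + 14\right)^{2} = \left(\left(\left(4 - 4\right) 6 - 3\right) + 14\right)^{2} = \left(\left(0 \cdot 6 - 3\right) + 14\right)^{2} = \left(\left(0 - 3\right) + 14\right)^{2} = \left(-3 + 14\right)^{2} = 11^{2} = 121$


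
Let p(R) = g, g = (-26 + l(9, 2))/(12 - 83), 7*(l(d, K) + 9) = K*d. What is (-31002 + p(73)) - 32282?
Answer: -31451921/497 ≈ -63284.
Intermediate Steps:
l(d, K) = -9 + K*d/7 (l(d, K) = -9 + (K*d)/7 = -9 + K*d/7)
g = 227/497 (g = (-26 + (-9 + (⅐)*2*9))/(12 - 83) = (-26 + (-9 + 18/7))/(-71) = (-26 - 45/7)*(-1/71) = -227/7*(-1/71) = 227/497 ≈ 0.45674)
p(R) = 227/497
(-31002 + p(73)) - 32282 = (-31002 + 227/497) - 32282 = -15407767/497 - 32282 = -31451921/497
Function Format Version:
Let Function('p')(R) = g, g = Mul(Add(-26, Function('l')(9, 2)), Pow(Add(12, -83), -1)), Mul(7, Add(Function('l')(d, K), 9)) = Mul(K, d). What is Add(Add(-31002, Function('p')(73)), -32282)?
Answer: Rational(-31451921, 497) ≈ -63284.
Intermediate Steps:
Function('l')(d, K) = Add(-9, Mul(Rational(1, 7), K, d)) (Function('l')(d, K) = Add(-9, Mul(Rational(1, 7), Mul(K, d))) = Add(-9, Mul(Rational(1, 7), K, d)))
g = Rational(227, 497) (g = Mul(Add(-26, Add(-9, Mul(Rational(1, 7), 2, 9))), Pow(Add(12, -83), -1)) = Mul(Add(-26, Add(-9, Rational(18, 7))), Pow(-71, -1)) = Mul(Add(-26, Rational(-45, 7)), Rational(-1, 71)) = Mul(Rational(-227, 7), Rational(-1, 71)) = Rational(227, 497) ≈ 0.45674)
Function('p')(R) = Rational(227, 497)
Add(Add(-31002, Function('p')(73)), -32282) = Add(Add(-31002, Rational(227, 497)), -32282) = Add(Rational(-15407767, 497), -32282) = Rational(-31451921, 497)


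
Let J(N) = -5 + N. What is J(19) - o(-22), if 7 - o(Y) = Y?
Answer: -15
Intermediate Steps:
o(Y) = 7 - Y
J(19) - o(-22) = (-5 + 19) - (7 - 1*(-22)) = 14 - (7 + 22) = 14 - 1*29 = 14 - 29 = -15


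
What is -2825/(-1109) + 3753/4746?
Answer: 5856509/1754438 ≈ 3.3381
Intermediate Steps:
-2825/(-1109) + 3753/4746 = -2825*(-1/1109) + 3753*(1/4746) = 2825/1109 + 1251/1582 = 5856509/1754438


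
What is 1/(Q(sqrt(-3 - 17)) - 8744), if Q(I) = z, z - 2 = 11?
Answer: -1/8731 ≈ -0.00011453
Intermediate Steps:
z = 13 (z = 2 + 11 = 13)
Q(I) = 13
1/(Q(sqrt(-3 - 17)) - 8744) = 1/(13 - 8744) = 1/(-8731) = -1/8731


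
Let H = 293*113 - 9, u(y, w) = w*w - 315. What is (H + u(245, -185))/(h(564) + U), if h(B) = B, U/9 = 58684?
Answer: 6701/52872 ≈ 0.12674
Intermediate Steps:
U = 528156 (U = 9*58684 = 528156)
u(y, w) = -315 + w² (u(y, w) = w² - 315 = -315 + w²)
H = 33100 (H = 33109 - 9 = 33100)
(H + u(245, -185))/(h(564) + U) = (33100 + (-315 + (-185)²))/(564 + 528156) = (33100 + (-315 + 34225))/528720 = (33100 + 33910)*(1/528720) = 67010*(1/528720) = 6701/52872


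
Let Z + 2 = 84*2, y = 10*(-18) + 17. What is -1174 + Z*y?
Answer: -28232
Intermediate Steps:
y = -163 (y = -180 + 17 = -163)
Z = 166 (Z = -2 + 84*2 = -2 + 168 = 166)
-1174 + Z*y = -1174 + 166*(-163) = -1174 - 27058 = -28232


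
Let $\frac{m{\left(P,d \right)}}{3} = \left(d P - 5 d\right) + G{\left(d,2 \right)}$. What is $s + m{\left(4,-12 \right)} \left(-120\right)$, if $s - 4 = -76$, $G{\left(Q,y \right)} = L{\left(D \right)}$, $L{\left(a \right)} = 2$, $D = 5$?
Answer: $-5112$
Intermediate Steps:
$G{\left(Q,y \right)} = 2$
$s = -72$ ($s = 4 - 76 = -72$)
$m{\left(P,d \right)} = 6 - 15 d + 3 P d$ ($m{\left(P,d \right)} = 3 \left(\left(d P - 5 d\right) + 2\right) = 3 \left(\left(P d - 5 d\right) + 2\right) = 3 \left(\left(- 5 d + P d\right) + 2\right) = 3 \left(2 - 5 d + P d\right) = 6 - 15 d + 3 P d$)
$s + m{\left(4,-12 \right)} \left(-120\right) = -72 + \left(6 - -180 + 3 \cdot 4 \left(-12\right)\right) \left(-120\right) = -72 + \left(6 + 180 - 144\right) \left(-120\right) = -72 + 42 \left(-120\right) = -72 - 5040 = -5112$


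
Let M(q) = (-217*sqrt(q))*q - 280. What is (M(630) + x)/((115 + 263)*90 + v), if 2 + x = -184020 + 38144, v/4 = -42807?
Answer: 73079/68604 + 68355*sqrt(70)/22868 ≈ 26.074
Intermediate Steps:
v = -171228 (v = 4*(-42807) = -171228)
M(q) = -280 - 217*q**(3/2) (M(q) = -217*q**(3/2) - 280 = -280 - 217*q**(3/2))
x = -145878 (x = -2 + (-184020 + 38144) = -2 - 145876 = -145878)
(M(630) + x)/((115 + 263)*90 + v) = ((-280 - 410130*sqrt(70)) - 145878)/((115 + 263)*90 - 171228) = ((-280 - 410130*sqrt(70)) - 145878)/(378*90 - 171228) = ((-280 - 410130*sqrt(70)) - 145878)/(34020 - 171228) = (-146158 - 410130*sqrt(70))/(-137208) = (-146158 - 410130*sqrt(70))*(-1/137208) = 73079/68604 + 68355*sqrt(70)/22868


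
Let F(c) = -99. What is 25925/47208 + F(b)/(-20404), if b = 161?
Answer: 133411823/240808008 ≈ 0.55402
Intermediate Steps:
25925/47208 + F(b)/(-20404) = 25925/47208 - 99/(-20404) = 25925*(1/47208) - 99*(-1/20404) = 25925/47208 + 99/20404 = 133411823/240808008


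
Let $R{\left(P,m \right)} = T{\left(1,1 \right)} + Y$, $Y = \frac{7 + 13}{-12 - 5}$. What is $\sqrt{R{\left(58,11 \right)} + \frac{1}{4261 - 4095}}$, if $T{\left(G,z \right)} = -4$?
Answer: $\frac{i \sqrt{41175802}}{2822} \approx 2.2739 i$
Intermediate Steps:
$Y = - \frac{20}{17}$ ($Y = \frac{20}{-17} = 20 \left(- \frac{1}{17}\right) = - \frac{20}{17} \approx -1.1765$)
$R{\left(P,m \right)} = - \frac{88}{17}$ ($R{\left(P,m \right)} = -4 - \frac{20}{17} = - \frac{88}{17}$)
$\sqrt{R{\left(58,11 \right)} + \frac{1}{4261 - 4095}} = \sqrt{- \frac{88}{17} + \frac{1}{4261 - 4095}} = \sqrt{- \frac{88}{17} + \frac{1}{166}} = \sqrt{- \frac{14591}{2822}} = \frac{i \sqrt{41175802}}{2822}$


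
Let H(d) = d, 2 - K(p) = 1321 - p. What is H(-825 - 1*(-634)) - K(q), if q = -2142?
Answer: 3270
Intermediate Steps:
K(p) = -1319 + p (K(p) = 2 - (1321 - p) = 2 + (-1321 + p) = -1319 + p)
H(-825 - 1*(-634)) - K(q) = (-825 - 1*(-634)) - (-1319 - 2142) = (-825 + 634) - 1*(-3461) = -191 + 3461 = 3270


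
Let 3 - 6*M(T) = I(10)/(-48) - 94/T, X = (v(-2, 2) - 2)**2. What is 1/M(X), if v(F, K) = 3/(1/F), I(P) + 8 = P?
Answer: 576/433 ≈ 1.3303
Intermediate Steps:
I(P) = -8 + P
v(F, K) = 3*F
X = 64 (X = (3*(-2) - 2)**2 = (-6 - 2)**2 = (-8)**2 = 64)
M(T) = 73/144 + 47/(3*T) (M(T) = 1/2 - ((-8 + 10)/(-48) - 94/T)/6 = 1/2 - (2*(-1/48) - 94/T)/6 = 1/2 - (-1/24 - 94/T)/6 = 1/2 + (1/144 + 47/(3*T)) = 73/144 + 47/(3*T))
1/M(X) = 1/((1/144)*(2256 + 73*64)/64) = 1/((1/144)*(1/64)*(2256 + 4672)) = 1/((1/144)*(1/64)*6928) = 1/(433/576) = 576/433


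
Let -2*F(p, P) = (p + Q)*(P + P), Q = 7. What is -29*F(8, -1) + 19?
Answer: -416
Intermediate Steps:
F(p, P) = -P*(7 + p) (F(p, P) = -(p + 7)*(P + P)/2 = -(7 + p)*2*P/2 = -P*(7 + p))
-29*F(8, -1) + 19 = -(-29)*(-1)*(7 + 8) + 19 = -(-29)*(-1)*15 + 19 = -29*15 + 19 = -435 + 19 = -416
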